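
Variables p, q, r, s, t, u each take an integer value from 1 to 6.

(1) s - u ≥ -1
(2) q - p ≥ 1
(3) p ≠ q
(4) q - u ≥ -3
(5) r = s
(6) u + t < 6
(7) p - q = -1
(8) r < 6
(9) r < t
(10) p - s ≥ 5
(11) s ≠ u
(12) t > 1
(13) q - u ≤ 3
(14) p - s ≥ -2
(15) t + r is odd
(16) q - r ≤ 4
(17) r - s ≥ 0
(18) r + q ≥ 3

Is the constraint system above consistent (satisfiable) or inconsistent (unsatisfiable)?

Unsatisfiable

Constraints 1, 2, 10, and 13 give s − u ≥ -1, u − q ≥ -3, q − p ≥ 1, p − s ≥ 5.
Adding all 4 inequalities: the left sides telescope to 0, and the right sides sum to (-1) + (-3) + 1 + 5 = 2. So 0 ≥ 2, which is false.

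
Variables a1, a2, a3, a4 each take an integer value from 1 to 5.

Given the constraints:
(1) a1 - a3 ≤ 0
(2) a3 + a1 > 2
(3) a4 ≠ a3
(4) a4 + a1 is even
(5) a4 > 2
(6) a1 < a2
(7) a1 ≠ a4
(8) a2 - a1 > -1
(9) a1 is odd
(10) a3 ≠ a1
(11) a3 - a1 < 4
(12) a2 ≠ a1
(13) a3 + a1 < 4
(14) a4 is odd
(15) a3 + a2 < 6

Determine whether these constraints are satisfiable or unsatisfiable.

Satisfiable

Try a1 = 1, a2 = 2, a3 = 2, a4 = 5.
Check constraint 1: a1 - a3 = -1; constraint 2: a3 + a1 = 3. The remaining constraints are straightforward to verify.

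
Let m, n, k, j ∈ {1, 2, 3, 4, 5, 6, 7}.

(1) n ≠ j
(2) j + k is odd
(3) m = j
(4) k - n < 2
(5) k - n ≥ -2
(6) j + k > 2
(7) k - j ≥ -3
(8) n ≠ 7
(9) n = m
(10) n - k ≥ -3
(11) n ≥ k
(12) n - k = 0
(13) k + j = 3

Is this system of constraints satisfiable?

From constraints 3 and 9, n = m = j, so n = j. But constraint 1 says n ≠ j. Contradiction.

Unsatisfiable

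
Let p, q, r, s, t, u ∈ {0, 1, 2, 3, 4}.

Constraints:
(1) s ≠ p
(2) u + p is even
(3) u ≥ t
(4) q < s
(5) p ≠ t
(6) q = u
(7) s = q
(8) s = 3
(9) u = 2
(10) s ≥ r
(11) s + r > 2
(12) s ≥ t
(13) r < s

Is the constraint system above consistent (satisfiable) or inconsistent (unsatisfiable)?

Unsatisfiable

Constraint 8 fixes s = 3 and constraint 9 fixes u = 2. Constraints 6 and 7 give s = q = u, so s = u. But 3 ≠ 2 — contradiction.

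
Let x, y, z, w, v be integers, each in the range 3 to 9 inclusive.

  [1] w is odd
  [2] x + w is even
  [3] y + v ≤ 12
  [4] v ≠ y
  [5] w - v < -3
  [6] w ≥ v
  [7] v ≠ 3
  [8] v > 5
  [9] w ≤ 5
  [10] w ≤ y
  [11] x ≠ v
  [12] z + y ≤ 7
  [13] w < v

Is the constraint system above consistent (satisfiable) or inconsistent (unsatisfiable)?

From constraint 8: v ≥ 6. From constraints 6 and 9: v ≤ w and w ≤ 5, so v ≤ 5. But 5 < 6, so no value of v works.

Unsatisfiable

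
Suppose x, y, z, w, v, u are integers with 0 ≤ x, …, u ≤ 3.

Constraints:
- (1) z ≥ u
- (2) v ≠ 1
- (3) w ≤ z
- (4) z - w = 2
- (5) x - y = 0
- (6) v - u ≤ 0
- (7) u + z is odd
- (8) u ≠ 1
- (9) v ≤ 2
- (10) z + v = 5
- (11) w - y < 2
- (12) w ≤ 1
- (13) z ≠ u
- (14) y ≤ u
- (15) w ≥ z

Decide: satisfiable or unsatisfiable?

From constraints 12 and 15: z ≤ w ≤ 1. From constraint 9: v ≤ 2. Hence z + v ≤ 3. But constraint 10 requires z + v = 5, and 5 > 3. Contradiction.

Unsatisfiable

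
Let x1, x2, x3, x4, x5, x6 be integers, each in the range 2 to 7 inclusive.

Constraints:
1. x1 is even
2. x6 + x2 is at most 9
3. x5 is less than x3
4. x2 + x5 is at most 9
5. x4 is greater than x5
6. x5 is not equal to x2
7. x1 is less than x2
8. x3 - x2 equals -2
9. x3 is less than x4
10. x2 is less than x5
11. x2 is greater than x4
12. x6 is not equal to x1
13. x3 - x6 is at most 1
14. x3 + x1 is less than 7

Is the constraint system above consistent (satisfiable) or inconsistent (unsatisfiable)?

Unsatisfiable

Constraints 3, 9, 10, and 11 give x3 < x4, x4 < x2, x2 < x5, x5 < x3. Chaining: x3 < x4 < x2 < x5 < x3, which forces x3 < x3 — impossible.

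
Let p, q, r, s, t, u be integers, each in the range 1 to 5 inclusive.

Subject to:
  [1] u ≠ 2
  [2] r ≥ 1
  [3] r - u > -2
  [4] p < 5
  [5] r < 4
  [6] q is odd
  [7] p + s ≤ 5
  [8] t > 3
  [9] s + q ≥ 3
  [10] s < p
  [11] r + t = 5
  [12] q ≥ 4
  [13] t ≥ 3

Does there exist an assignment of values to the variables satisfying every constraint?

Try p = 4, q = 5, r = 1, s = 1, t = 4, u = 1.
Check constraint 3: r - u = 0; constraint 7: p + s = 5. The remaining constraints are straightforward to verify.

Satisfiable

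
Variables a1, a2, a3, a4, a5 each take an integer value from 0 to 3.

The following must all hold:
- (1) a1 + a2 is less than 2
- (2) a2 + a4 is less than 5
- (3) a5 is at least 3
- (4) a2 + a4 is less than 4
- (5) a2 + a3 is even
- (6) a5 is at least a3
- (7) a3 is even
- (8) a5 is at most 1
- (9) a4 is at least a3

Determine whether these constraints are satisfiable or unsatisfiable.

Unsatisfiable

From constraint 3: a5 ≥ 3. From constraint 8: a5 ≤ 1. But 1 < 3, so no value of a5 works.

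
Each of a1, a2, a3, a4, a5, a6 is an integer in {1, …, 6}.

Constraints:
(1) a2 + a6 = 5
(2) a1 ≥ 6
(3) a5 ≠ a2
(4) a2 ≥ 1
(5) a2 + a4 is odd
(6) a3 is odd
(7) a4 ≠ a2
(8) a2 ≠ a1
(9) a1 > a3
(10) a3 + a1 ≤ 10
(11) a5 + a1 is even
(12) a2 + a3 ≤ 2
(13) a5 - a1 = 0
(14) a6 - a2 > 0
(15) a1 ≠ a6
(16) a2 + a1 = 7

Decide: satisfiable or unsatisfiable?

One satisfying assignment is a1 = 6, a2 = 1, a3 = 1, a4 = 6, a5 = 6, a6 = 4.
For the less obvious constraints — constraint 1: a2 + a6 = 5; constraint 10: a3 + a1 = 7 — and the others hold by inspection.

Satisfiable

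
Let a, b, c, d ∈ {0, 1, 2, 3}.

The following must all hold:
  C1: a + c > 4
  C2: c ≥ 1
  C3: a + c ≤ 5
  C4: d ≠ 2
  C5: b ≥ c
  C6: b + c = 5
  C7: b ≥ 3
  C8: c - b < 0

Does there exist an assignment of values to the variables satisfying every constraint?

Take a = 3, b = 3, c = 2, d = 1. Then constraint 1: a + c = 5; constraint 3: a + c = 5, and every other listed constraint is also met.

Satisfiable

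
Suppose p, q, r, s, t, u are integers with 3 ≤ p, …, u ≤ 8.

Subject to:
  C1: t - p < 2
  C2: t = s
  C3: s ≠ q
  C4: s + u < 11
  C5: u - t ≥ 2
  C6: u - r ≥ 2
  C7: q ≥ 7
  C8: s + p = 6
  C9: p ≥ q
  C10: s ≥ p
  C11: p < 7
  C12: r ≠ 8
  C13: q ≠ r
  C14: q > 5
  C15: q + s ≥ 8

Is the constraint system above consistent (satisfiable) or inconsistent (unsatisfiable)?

Unsatisfiable

From constraints 7 and 9: p ≥ q and q ≥ 7, so p ≥ 7. From constraint 11: p ≤ 6. But 6 < 7, so no value of p works.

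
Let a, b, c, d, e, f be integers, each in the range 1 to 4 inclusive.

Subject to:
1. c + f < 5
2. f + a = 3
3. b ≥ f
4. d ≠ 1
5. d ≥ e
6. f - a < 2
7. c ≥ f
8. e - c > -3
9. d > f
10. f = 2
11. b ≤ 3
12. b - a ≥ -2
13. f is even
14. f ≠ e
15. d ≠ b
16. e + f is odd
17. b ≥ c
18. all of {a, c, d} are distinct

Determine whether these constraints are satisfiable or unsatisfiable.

Take a = 1, b = 2, c = 2, d = 4, e = 1, f = 2. Then constraint 1: c + f = 4; constraint 2: f + a = 3; constraint 6: f - a = 1, and every other listed constraint is also met.

Satisfiable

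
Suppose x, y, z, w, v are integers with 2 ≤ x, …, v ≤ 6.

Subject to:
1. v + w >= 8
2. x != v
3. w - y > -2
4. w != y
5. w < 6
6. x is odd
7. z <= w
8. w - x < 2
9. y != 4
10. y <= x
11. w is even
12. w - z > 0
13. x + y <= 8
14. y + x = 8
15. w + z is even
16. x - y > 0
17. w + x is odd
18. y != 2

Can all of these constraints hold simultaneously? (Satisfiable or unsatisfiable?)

Satisfiable

Try x = 5, y = 3, z = 2, w = 4, v = 4.
Check constraint 1: v + w = 8; constraint 3: w - y = 1. The remaining constraints are straightforward to verify.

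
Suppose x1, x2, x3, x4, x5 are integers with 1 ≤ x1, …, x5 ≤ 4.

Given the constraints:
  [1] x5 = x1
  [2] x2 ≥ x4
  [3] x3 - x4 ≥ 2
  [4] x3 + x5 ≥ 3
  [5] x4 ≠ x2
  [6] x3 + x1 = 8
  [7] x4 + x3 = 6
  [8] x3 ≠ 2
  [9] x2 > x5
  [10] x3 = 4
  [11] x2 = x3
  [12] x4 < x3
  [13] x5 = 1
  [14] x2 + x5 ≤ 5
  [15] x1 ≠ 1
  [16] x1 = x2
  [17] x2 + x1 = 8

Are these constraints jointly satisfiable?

Unsatisfiable

Constraint 13 fixes x5 = 1 and constraint 10 fixes x3 = 4. Constraints 1, 11, and 16 give x5 = x1 = x2 = x3, so x5 = x3. But 1 ≠ 4 — contradiction.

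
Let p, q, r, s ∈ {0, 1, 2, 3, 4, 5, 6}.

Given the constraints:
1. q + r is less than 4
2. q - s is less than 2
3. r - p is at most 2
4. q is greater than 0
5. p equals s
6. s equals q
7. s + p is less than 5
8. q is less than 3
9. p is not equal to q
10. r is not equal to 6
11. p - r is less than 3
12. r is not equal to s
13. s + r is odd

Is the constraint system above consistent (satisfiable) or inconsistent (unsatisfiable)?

From constraints 5 and 6, p = s = q, so p = q. But constraint 9 says p ≠ q. Contradiction.

Unsatisfiable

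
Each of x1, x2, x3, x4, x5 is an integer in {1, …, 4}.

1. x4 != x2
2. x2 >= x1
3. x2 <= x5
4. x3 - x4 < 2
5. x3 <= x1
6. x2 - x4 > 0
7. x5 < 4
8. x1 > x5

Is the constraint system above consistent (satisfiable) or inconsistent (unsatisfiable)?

Unsatisfiable

Constraints 2, 3, and 8 give x5 < x1, x1 ≤ x2, x2 ≤ x5. Chaining: x5 < x1 ≤ x2 ≤ x5, which forces x5 < x5 — impossible.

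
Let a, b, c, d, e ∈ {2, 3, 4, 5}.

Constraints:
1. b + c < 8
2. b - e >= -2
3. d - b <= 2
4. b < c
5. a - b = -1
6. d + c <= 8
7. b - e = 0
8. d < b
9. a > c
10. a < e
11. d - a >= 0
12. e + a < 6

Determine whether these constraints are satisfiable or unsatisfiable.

Constraints 4, 8, 9, and 11 give a ≤ d, d < b, b < c, c < a. Chaining: a ≤ d < b < c < a, which forces a < a — impossible.

Unsatisfiable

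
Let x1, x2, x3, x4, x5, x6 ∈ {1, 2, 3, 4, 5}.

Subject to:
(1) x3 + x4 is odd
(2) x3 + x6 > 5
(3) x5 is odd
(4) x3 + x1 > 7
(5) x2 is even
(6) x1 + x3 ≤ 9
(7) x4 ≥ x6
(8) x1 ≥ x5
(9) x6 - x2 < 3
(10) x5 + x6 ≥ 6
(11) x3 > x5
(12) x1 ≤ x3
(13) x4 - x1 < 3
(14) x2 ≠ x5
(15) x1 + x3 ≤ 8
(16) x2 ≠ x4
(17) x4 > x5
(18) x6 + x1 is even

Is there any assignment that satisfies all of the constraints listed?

Satisfiable

Setting (x1, x2, x3, x4, x5, x6) = (4, 4, 4, 5, 3, 4) satisfies everything: constraint 2: x3 + x6 = 8; constraint 4: x3 + x1 = 8, and the others follow.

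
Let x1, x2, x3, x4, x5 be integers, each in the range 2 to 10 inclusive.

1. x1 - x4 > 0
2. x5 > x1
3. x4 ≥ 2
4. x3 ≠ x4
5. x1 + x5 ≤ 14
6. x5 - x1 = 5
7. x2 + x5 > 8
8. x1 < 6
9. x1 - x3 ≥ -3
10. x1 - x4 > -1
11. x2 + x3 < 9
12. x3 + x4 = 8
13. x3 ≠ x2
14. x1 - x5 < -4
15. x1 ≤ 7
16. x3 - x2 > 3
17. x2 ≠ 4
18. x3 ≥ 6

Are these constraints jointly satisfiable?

Try x1 = 4, x2 = 2, x3 = 6, x4 = 2, x5 = 9.
Check constraint 1: x1 - x4 = 2; constraint 5: x1 + x5 = 13; constraint 6: x5 - x1 = 5. The remaining constraints are straightforward to verify.

Satisfiable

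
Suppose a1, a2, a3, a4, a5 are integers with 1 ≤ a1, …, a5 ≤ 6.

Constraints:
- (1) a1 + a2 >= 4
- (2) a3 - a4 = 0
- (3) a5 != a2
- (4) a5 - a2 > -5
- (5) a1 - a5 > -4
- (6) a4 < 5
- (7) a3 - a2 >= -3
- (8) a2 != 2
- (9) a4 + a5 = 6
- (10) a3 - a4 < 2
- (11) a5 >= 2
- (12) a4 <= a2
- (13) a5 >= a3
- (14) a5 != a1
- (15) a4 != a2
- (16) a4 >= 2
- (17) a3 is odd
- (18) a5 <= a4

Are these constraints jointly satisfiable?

Satisfiable

Take a1 = 1, a2 = 6, a3 = 3, a4 = 3, a5 = 3. Then constraint 1: a1 + a2 = 7; constraint 2: a3 - a4 = 0, and every other listed constraint is also met.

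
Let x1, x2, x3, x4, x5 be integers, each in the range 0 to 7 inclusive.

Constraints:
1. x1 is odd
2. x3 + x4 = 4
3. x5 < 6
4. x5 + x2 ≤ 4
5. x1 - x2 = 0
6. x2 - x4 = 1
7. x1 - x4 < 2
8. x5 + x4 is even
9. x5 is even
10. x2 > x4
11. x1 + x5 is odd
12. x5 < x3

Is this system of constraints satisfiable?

One satisfying assignment is x1 = 1, x2 = 1, x3 = 4, x4 = 0, x5 = 2.
For the less obvious constraints — constraint 2: x3 + x4 = 4; constraint 4: x5 + x2 = 3; constraint 5: x1 - x2 = 0 — and the others hold by inspection.

Satisfiable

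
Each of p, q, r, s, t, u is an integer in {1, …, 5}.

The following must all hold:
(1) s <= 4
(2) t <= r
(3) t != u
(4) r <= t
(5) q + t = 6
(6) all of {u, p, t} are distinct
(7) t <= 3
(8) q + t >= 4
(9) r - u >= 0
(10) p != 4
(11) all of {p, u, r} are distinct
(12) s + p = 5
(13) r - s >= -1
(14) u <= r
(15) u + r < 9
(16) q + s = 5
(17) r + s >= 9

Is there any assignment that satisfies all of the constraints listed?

Unsatisfiable

From constraints 4 and 7: r ≤ t ≤ 3. From constraint 1: s ≤ 4. Hence r + s ≤ 7. But constraint 17 requires r + s ≥ 9, and 9 > 7. Contradiction.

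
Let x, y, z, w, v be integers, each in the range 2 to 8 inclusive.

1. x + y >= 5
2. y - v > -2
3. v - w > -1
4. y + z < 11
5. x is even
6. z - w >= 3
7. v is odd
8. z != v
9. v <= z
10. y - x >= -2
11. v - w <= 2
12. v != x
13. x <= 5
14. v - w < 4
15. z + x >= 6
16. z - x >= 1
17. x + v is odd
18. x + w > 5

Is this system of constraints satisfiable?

The assignment x = 4, y = 3, z = 5, w = 2, v = 3 works:
  constraint 1 holds since x + y = 7.
  constraint 2 holds since y - v = 0.
The rest check out directly.

Satisfiable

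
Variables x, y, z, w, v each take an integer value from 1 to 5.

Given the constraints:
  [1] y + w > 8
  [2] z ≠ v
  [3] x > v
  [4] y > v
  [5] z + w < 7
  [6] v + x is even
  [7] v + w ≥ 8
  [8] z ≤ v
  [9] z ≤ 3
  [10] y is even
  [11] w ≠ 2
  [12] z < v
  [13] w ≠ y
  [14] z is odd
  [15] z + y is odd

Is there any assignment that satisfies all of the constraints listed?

Satisfiable

Setting (x, y, z, w, v) = (5, 4, 1, 5, 3) satisfies everything: constraint 1: y + w = 9; constraint 5: z + w = 6; constraint 7: v + w = 8, and the others follow.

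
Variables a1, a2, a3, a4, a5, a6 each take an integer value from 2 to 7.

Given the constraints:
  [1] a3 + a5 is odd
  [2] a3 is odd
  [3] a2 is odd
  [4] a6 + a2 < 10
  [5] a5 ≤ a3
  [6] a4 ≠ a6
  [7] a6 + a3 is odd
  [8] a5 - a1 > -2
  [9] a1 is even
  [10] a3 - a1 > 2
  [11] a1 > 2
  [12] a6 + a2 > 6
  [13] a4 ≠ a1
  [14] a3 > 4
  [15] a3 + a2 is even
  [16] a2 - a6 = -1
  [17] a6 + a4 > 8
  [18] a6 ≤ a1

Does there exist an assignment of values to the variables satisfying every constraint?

Satisfiable

Take a1 = 4, a2 = 3, a3 = 7, a4 = 7, a5 = 4, a6 = 4. Then constraint 4: a6 + a2 = 7; constraint 8: a5 - a1 = 0; constraint 10: a3 - a1 = 3, and every other listed constraint is also met.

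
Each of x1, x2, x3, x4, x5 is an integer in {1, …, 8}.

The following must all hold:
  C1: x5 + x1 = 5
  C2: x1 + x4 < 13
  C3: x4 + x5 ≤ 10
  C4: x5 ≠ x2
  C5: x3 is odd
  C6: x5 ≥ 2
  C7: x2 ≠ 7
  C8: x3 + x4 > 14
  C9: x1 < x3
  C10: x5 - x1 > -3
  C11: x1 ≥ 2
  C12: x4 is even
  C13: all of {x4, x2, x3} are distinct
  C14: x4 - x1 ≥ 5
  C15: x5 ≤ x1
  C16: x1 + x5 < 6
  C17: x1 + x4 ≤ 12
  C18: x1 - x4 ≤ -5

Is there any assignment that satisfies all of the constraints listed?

Satisfiable

Try x1 = 3, x2 = 4, x3 = 7, x4 = 8, x5 = 2.
Check constraint 1: x5 + x1 = 5; constraint 2: x1 + x4 = 11. The remaining constraints are straightforward to verify.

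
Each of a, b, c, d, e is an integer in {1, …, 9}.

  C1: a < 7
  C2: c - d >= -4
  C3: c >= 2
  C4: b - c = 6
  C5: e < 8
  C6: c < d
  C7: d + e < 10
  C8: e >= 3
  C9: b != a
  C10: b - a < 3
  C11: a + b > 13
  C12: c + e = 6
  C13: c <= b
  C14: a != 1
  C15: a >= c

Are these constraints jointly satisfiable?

The assignment a = 6, b = 8, c = 2, d = 3, e = 4 works:
  constraint 2 holds since c - d = -1.
  constraint 4 holds since b - c = 6.
The rest check out directly.

Satisfiable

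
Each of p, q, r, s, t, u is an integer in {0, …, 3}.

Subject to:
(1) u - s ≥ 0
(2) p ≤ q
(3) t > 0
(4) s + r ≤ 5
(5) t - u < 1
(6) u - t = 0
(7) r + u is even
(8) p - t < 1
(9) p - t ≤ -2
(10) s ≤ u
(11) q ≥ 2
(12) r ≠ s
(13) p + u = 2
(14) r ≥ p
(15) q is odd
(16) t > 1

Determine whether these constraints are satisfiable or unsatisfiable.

Satisfiable

The assignment p = 0, q = 3, r = 0, s = 2, t = 2, u = 2 works:
  constraint 1 holds since u - s = 0.
  constraint 4 holds since s + r = 2.
  constraint 5 holds since t - u = 0.
The rest check out directly.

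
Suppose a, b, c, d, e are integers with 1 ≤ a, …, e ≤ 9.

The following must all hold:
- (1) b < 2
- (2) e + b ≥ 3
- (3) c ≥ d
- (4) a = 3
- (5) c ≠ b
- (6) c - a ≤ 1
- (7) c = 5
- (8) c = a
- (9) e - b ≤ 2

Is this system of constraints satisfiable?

Unsatisfiable

Constraint 7 fixes c = 5 and constraint 4 fixes a = 3, but constraint 8 requires c = a. Since 5 ≠ 3, contradiction.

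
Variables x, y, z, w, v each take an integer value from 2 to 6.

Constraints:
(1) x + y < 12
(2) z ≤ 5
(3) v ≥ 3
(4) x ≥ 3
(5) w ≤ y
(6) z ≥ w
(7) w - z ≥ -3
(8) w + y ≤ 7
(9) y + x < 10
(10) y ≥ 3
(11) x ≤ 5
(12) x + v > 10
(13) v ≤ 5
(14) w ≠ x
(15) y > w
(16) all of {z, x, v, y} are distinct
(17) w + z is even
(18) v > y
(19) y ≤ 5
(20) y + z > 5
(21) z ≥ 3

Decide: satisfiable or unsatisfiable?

Constraints 2, 3, 4, 10, 11, 13, 19, and 21 confine each of z, x, v, y to the 3 values {3, …, 5}.
Constraint 16 requires all 4 of them to be distinct, but only 3 values are available — impossible by the pigeonhole principle.

Unsatisfiable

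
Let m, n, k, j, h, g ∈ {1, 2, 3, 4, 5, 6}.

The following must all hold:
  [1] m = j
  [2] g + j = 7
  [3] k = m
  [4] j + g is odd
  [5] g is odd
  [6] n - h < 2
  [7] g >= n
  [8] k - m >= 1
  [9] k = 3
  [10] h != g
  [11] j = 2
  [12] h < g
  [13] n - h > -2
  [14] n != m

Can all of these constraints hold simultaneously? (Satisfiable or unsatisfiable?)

Constraint 9 fixes k = 3 and constraint 11 fixes j = 2. Constraints 1 and 3 give k = m = j, so k = j. But 3 ≠ 2 — contradiction.

Unsatisfiable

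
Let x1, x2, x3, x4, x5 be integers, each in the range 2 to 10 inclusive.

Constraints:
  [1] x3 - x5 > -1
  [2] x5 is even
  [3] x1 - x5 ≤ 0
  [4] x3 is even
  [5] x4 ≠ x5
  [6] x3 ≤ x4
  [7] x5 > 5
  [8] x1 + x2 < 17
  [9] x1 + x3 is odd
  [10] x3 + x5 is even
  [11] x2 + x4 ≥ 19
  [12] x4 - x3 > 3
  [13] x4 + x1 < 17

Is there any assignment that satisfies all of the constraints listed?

One satisfying assignment is x1 = 5, x2 = 10, x3 = 6, x4 = 10, x5 = 6.
For the less obvious constraints — constraint 1: x3 - x5 = 0; constraint 3: x1 - x5 = -1; constraint 8: x1 + x2 = 15 — and the others hold by inspection.

Satisfiable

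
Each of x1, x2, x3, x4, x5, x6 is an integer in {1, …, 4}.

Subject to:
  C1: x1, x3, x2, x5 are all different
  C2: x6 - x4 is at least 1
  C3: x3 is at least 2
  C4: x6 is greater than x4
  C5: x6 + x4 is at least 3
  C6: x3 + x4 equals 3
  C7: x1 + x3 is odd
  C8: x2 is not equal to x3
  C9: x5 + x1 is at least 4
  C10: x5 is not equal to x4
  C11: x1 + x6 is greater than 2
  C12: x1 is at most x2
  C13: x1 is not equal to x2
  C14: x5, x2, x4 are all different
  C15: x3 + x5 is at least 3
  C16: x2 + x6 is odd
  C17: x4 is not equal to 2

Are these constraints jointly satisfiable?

Satisfiable

Try x1 = 1, x2 = 3, x3 = 2, x4 = 1, x5 = 4, x6 = 4.
Check constraint 2: x6 - x4 = 3; constraint 5: x6 + x4 = 5. The remaining constraints are straightforward to verify.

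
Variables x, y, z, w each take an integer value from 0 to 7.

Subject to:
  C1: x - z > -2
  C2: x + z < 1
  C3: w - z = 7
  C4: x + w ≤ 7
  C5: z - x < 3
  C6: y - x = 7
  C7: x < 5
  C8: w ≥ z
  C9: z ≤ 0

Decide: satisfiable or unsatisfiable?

One satisfying assignment is x = 0, y = 7, z = 0, w = 7.
For the less obvious constraints — constraint 1: x - z = 0; constraint 2: x + z = 0 — and the others hold by inspection.

Satisfiable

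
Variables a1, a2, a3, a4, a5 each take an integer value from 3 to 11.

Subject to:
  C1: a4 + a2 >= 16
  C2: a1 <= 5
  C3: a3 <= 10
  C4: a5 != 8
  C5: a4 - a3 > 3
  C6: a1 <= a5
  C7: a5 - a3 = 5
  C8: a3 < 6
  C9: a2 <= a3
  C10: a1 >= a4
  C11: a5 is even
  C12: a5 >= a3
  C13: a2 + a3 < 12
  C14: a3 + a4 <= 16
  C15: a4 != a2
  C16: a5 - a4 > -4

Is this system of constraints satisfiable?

Unsatisfiable

From constraints 2 and 10: a4 ≤ a1 ≤ 5. From constraints 3 and 9: a2 ≤ a3 ≤ 10. Hence a4 + a2 ≤ 15. But constraint 1 requires a4 + a2 ≥ 16, and 16 > 15. Contradiction.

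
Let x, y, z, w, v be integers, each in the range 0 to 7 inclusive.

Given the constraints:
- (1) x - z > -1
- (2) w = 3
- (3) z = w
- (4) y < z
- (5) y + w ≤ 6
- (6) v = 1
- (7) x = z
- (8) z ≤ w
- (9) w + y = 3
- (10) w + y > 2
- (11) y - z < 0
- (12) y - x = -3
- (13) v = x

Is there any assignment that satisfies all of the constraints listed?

Constraint 6 fixes v = 1 and constraint 2 fixes w = 3. Constraints 3, 7, and 13 give v = x = z = w, so v = w. But 1 ≠ 3 — contradiction.

Unsatisfiable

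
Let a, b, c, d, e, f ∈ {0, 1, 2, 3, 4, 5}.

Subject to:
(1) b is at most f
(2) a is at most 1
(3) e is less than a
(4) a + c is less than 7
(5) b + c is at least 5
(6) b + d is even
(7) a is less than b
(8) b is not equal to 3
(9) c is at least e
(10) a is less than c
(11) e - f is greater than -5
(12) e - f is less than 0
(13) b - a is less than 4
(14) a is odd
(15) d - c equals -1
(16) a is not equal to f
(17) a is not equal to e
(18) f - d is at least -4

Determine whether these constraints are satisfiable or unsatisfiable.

One satisfying assignment is a = 1, b = 2, c = 5, d = 4, e = 0, f = 2.
For the less obvious constraints — constraint 4: a + c = 6; constraint 5: b + c = 7 — and the others hold by inspection.

Satisfiable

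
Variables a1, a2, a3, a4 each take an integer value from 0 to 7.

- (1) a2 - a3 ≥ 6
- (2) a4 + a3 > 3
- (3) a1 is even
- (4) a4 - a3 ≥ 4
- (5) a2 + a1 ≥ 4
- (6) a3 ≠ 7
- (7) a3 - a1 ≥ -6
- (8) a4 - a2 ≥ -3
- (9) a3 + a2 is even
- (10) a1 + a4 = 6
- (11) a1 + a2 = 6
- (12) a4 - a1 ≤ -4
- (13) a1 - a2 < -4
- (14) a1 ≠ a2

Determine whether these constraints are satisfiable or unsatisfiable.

Constraints 1, 7, 8, and 12 give a1 − a4 ≥ 4, a4 − a2 ≥ -3, a2 − a3 ≥ 6, a3 − a1 ≥ -6.
Adding all 4 inequalities: the left sides telescope to 0, and the right sides sum to 4 + (-3) + 6 + (-6) = 1. So 0 ≥ 1, which is false.

Unsatisfiable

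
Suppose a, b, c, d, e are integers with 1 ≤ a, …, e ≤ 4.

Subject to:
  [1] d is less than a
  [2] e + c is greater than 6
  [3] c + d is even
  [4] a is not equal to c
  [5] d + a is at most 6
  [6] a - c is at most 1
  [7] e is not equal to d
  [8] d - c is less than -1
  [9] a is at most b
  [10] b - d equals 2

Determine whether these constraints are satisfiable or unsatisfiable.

Satisfiable

One satisfying assignment is a = 3, b = 4, c = 4, d = 2, e = 4.
For the less obvious constraints — constraint 2: e + c = 8; constraint 5: d + a = 5; constraint 6: a - c = -1 — and the others hold by inspection.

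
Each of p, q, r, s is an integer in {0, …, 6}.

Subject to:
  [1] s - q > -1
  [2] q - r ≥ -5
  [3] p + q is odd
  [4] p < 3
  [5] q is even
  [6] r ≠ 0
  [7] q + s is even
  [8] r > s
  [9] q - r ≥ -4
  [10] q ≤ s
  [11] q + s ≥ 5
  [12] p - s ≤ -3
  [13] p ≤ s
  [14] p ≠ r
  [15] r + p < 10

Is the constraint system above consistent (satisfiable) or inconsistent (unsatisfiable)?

The assignment p = 1, q = 4, r = 6, s = 4 works:
  constraint 1 holds since s - q = 0.
  constraint 2 holds since q - r = -2.
  constraint 9 holds since q - r = -2.
The rest check out directly.

Satisfiable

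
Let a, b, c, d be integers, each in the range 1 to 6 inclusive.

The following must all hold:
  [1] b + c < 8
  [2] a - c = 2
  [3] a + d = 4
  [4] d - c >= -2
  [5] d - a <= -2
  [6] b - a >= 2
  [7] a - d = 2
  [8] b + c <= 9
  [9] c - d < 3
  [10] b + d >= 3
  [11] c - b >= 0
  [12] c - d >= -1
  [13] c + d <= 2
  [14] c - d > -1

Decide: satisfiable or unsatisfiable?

Constraints 4, 5, 6, and 11 give b − a ≥ 2, a − d ≥ 2, d − c ≥ -2, c − b ≥ 0.
Adding all 4 inequalities: the left sides telescope to 0, and the right sides sum to 2 + 2 + (-2) + 0 = 2. So 0 ≥ 2, which is false.

Unsatisfiable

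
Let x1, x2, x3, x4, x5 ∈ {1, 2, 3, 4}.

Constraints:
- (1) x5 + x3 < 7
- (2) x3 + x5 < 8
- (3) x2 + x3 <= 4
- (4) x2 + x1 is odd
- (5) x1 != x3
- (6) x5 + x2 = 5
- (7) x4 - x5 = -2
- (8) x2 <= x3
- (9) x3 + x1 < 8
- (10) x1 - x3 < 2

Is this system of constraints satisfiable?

Satisfiable

Take x1 = 3, x2 = 2, x3 = 2, x4 = 1, x5 = 3. Then constraint 1: x5 + x3 = 5; constraint 2: x3 + x5 = 5, and every other listed constraint is also met.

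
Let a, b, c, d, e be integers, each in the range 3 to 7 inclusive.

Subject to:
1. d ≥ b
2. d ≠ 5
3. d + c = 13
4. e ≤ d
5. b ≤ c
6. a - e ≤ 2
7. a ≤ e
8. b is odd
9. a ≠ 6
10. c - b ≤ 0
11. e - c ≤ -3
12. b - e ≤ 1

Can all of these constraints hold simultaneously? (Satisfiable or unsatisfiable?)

Constraints 10, 11, and 12 give c − e ≥ 3, e − b ≥ -1, b − c ≥ 0.
Adding all 3 inequalities: the left sides telescope to 0, and the right sides sum to 3 + (-1) + 0 = 2. So 0 ≥ 2, which is false.

Unsatisfiable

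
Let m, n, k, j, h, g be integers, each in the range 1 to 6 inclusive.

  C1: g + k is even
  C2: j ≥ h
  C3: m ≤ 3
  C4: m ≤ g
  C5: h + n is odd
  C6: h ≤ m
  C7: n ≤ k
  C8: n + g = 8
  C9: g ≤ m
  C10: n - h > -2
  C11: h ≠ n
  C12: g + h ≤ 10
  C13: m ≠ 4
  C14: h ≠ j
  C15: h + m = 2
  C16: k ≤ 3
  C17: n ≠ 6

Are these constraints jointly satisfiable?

Unsatisfiable

From constraints 7 and 16: n ≤ k ≤ 3. From constraints 3 and 9: g ≤ m ≤ 3. Hence n + g ≤ 6. But constraint 8 requires n + g = 8, and 8 > 6. Contradiction.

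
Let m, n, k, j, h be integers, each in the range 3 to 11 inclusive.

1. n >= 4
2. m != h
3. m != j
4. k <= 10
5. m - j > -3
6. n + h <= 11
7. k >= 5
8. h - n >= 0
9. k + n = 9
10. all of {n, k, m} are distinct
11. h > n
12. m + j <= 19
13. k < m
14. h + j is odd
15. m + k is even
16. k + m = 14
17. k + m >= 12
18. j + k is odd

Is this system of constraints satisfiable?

Satisfiable

One satisfying assignment is m = 9, n = 4, k = 5, j = 10, h = 5.
For the less obvious constraints — constraint 5: m - j = -1; constraint 6: n + h = 9; constraint 8: h - n = 1 — and the others hold by inspection.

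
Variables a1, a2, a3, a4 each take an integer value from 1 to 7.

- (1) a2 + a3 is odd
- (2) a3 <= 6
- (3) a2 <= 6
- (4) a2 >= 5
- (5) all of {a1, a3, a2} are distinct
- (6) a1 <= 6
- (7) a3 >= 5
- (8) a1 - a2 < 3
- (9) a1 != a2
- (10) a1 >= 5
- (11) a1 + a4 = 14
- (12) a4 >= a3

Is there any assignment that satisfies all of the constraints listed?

Constraints 2, 3, 4, 6, 7, and 10 confine each of a1, a3, a2 to the 2 values {5, 6}.
Constraint 5 requires all 3 of them to be distinct, but only 2 values are available — impossible by the pigeonhole principle.

Unsatisfiable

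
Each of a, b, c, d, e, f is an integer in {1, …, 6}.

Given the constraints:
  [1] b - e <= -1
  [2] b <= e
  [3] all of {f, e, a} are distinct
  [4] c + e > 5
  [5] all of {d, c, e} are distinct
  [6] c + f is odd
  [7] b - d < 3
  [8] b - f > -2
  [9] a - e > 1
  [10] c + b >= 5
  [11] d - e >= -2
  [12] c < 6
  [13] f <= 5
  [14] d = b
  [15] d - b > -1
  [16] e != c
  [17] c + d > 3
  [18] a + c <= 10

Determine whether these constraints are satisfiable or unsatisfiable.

Satisfiable

The assignment a = 5, b = 1, c = 5, d = 1, e = 3, f = 2 works:
  constraint 1 holds since b - e = -2.
  constraint 4 holds since c + e = 8.
  constraint 7 holds since b - d = 0.
The rest check out directly.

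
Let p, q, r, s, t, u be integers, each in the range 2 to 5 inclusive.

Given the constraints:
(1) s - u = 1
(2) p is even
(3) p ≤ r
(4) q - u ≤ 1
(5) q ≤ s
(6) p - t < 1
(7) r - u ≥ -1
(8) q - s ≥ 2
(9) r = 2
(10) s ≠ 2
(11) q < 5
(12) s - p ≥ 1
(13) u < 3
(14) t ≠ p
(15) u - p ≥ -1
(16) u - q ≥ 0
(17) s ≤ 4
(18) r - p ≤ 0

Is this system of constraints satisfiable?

Unsatisfiable

Constraints 4, 7, 8, 12, and 18 give q − s ≥ 2, s − p ≥ 1, p − r ≥ 0, r − u ≥ -1, u − q ≥ -1.
Adding all 5 inequalities: the left sides telescope to 0, and the right sides sum to 2 + 1 + 0 + (-1) + (-1) = 1. So 0 ≥ 1, which is false.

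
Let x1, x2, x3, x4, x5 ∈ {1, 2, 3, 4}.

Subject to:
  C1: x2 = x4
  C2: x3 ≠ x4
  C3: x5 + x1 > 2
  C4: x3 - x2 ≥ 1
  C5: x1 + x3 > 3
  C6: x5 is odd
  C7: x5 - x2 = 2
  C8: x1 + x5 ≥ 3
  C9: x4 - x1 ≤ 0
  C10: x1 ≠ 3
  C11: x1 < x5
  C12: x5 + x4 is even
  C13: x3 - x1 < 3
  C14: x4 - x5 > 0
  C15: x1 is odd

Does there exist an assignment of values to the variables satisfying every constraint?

Constraints 9, 11, and 14 give x4 ≤ x1, x1 < x5, x5 < x4. Chaining: x4 ≤ x1 < x5 < x4, which forces x4 < x4 — impossible.

Unsatisfiable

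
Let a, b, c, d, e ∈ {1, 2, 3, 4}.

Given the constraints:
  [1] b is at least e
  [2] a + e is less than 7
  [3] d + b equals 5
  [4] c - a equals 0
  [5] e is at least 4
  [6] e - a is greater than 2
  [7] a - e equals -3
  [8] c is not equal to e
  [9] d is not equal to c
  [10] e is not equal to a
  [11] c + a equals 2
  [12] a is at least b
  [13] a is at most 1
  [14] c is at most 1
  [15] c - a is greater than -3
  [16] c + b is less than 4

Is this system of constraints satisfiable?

Unsatisfiable

From constraints 1 and 5: b ≥ e and e ≥ 4, so b ≥ 4. From constraints 12 and 13: b ≤ a and a ≤ 1, so b ≤ 1. But 1 < 4, so no value of b works.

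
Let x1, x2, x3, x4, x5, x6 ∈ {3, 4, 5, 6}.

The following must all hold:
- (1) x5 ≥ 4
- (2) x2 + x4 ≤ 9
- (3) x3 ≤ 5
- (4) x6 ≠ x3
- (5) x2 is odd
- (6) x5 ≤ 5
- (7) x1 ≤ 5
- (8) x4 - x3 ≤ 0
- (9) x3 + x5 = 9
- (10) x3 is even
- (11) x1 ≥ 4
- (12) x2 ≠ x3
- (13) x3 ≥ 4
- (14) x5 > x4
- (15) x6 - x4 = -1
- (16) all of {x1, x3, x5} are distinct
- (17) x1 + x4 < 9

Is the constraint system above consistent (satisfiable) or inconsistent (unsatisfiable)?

Constraints 1, 3, 6, 7, 11, and 13 confine each of x1, x3, x5 to the 2 values {4, 5}.
Constraint 16 requires all 3 of them to be distinct, but only 2 values are available — impossible by the pigeonhole principle.

Unsatisfiable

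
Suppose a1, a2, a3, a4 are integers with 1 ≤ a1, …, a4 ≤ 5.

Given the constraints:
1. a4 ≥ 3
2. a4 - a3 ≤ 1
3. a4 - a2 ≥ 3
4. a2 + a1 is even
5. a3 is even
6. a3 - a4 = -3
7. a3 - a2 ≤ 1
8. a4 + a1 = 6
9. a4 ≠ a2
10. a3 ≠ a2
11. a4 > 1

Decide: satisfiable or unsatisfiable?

Unsatisfiable

Constraints 2, 3, and 7 give a3 − a4 ≥ -1, a4 − a2 ≥ 3, a2 − a3 ≥ -1.
Adding all 3 inequalities: the left sides telescope to 0, and the right sides sum to (-1) + 3 + (-1) = 1. So 0 ≥ 1, which is false.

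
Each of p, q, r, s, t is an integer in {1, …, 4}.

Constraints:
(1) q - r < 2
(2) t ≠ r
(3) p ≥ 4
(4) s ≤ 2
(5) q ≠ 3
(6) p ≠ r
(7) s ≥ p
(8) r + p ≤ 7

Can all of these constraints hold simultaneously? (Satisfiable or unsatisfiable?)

From constraint 3: p ≥ 4. From constraints 4 and 7: p ≤ s and s ≤ 2, so p ≤ 2. But 2 < 4, so no value of p works.

Unsatisfiable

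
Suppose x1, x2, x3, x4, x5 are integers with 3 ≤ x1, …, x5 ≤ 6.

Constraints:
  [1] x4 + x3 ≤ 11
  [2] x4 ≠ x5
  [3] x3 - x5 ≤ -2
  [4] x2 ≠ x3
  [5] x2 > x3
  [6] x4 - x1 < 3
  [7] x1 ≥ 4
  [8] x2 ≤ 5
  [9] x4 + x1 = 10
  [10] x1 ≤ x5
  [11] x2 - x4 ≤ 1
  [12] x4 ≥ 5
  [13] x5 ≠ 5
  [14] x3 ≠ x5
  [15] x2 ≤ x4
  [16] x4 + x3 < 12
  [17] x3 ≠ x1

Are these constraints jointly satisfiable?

Satisfiable

Take x1 = 5, x2 = 5, x3 = 4, x4 = 5, x5 = 6. Then constraint 1: x4 + x3 = 9; constraint 3: x3 - x5 = -2; constraint 6: x4 - x1 = 0, and every other listed constraint is also met.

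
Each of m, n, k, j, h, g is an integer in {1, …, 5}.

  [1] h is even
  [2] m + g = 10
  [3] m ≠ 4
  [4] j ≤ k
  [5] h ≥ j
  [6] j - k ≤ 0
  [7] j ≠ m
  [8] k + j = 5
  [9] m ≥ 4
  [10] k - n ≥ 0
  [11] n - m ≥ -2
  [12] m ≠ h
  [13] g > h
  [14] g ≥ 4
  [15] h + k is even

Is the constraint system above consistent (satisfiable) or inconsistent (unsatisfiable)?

One satisfying assignment is m = 5, n = 4, k = 4, j = 1, h = 2, g = 5.
For the less obvious constraints — constraint 2: m + g = 10; constraint 6: j - k = -3 — and the others hold by inspection.

Satisfiable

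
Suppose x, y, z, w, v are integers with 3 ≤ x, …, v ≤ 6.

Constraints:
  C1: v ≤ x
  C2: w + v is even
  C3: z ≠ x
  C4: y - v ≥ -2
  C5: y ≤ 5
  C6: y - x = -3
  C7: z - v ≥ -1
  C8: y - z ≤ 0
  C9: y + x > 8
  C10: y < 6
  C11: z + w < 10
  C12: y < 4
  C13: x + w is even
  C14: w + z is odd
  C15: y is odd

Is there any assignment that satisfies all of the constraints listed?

Setting (x, y, z, w, v) = (6, 3, 5, 4, 4) satisfies everything: constraint 4: y - v = -1; constraint 6: y - x = -3, and the others follow.

Satisfiable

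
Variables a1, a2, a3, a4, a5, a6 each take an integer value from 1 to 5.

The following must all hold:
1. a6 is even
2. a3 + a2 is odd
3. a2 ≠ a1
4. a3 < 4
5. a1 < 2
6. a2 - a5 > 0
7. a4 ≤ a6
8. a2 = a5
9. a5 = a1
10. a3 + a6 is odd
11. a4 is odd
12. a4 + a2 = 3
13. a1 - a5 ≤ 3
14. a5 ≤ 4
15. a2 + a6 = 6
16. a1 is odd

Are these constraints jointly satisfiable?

From constraints 8 and 9, a2 = a5 = a1, so a2 = a1. But constraint 3 says a2 ≠ a1. Contradiction.

Unsatisfiable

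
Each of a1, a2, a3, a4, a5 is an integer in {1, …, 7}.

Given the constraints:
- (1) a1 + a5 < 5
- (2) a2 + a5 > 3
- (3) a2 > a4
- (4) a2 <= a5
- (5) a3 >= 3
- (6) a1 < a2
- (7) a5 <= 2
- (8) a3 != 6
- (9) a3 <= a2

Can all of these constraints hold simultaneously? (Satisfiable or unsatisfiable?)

Unsatisfiable

From constraints 5 and 9: a2 ≥ a3 and a3 ≥ 3, so a2 ≥ 3. From constraints 4 and 7: a2 ≤ a5 and a5 ≤ 2, so a2 ≤ 2. But 2 < 3, so no value of a2 works.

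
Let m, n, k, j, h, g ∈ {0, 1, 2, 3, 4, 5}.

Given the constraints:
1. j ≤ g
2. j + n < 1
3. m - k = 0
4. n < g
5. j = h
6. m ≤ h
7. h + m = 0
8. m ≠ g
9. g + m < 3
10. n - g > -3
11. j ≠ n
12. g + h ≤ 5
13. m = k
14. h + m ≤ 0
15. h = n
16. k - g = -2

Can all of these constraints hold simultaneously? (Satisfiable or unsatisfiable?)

Unsatisfiable

From constraints 5 and 15, j = h = n, so j = n. But constraint 11 says j ≠ n. Contradiction.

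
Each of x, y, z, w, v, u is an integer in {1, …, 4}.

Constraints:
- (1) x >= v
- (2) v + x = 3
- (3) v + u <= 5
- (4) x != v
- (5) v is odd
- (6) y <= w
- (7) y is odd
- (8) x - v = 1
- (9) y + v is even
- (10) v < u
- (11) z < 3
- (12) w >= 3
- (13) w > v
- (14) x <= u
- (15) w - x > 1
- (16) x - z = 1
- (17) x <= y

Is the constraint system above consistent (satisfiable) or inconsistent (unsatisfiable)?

The assignment x = 2, y = 3, z = 1, w = 4, v = 1, u = 3 works:
  constraint 2 holds since v + x = 3.
  constraint 3 holds since v + u = 4.
The rest check out directly.

Satisfiable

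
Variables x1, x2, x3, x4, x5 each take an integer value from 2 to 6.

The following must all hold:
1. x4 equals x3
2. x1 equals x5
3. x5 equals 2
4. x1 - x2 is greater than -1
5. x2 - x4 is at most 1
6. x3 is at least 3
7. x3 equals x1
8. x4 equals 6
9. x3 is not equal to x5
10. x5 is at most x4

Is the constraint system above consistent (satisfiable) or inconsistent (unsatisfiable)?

Unsatisfiable

Constraint 8 fixes x4 = 6 and constraint 3 fixes x5 = 2. Constraints 1, 2, and 7 give x4 = x3 = x1 = x5, so x4 = x5. But 6 ≠ 2 — contradiction.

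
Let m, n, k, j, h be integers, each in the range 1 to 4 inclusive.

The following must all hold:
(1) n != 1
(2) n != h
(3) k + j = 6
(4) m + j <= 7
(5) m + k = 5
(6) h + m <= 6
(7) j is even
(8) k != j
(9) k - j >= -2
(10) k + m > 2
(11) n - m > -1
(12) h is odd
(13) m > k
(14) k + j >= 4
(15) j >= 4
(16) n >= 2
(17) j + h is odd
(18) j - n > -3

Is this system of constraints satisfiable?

Satisfiable

Take m = 3, n = 4, k = 2, j = 4, h = 3. Then constraint 3: k + j = 6; constraint 4: m + j = 7; constraint 5: m + k = 5, and every other listed constraint is also met.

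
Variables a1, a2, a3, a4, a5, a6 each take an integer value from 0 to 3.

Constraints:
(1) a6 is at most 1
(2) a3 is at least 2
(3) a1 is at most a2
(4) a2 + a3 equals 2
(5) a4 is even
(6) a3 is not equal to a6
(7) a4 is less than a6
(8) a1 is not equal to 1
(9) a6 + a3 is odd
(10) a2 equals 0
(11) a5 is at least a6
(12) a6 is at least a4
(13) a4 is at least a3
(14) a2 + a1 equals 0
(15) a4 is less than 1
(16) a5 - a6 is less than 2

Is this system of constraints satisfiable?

Unsatisfiable

From constraints 2 and 13: a4 ≥ a3 and a3 ≥ 2, so a4 ≥ 2. From constraints 1 and 12: a4 ≤ a6 and a6 ≤ 1, so a4 ≤ 1. But 1 < 2, so no value of a4 works.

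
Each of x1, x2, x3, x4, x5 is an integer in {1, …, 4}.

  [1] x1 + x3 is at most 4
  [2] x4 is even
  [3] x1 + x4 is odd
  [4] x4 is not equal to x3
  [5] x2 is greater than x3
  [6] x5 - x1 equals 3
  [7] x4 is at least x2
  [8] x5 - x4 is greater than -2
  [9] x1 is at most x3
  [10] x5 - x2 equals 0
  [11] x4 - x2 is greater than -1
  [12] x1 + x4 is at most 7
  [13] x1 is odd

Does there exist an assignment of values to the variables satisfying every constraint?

Take x1 = 1, x2 = 4, x3 = 2, x4 = 4, x5 = 4. Then constraint 1: x1 + x3 = 3; constraint 6: x5 - x1 = 3, and every other listed constraint is also met.

Satisfiable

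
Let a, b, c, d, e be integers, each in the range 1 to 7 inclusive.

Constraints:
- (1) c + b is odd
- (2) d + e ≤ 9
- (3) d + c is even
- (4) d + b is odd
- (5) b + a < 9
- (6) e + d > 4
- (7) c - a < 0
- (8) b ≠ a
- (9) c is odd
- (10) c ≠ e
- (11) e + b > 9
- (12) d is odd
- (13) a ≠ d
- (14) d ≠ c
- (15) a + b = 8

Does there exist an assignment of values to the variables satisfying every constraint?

One satisfying assignment is a = 2, b = 6, c = 1, d = 3, e = 4.
For the less obvious constraints — constraint 2: d + e = 7; constraint 5: b + a = 8 — and the others hold by inspection.

Satisfiable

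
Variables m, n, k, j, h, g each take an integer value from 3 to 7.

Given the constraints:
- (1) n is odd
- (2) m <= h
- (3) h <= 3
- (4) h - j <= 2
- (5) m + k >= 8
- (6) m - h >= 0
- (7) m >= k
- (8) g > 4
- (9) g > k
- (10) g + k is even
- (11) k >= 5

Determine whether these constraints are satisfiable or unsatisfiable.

Unsatisfiable

From constraints 7 and 11: m ≥ k and k ≥ 5, so m ≥ 5. From constraints 2 and 3: m ≤ h and h ≤ 3, so m ≤ 3. But 3 < 5, so no value of m works.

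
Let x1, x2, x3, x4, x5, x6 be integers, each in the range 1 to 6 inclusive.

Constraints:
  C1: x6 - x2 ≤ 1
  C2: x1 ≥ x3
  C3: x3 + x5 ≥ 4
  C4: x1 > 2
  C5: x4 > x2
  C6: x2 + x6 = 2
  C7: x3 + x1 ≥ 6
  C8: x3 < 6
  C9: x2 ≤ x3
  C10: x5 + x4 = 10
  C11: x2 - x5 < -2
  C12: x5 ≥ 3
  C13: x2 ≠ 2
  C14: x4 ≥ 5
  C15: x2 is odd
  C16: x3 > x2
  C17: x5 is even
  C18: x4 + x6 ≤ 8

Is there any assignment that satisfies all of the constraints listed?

Satisfiable

Take x1 = 5, x2 = 1, x3 = 2, x4 = 6, x5 = 4, x6 = 1. Then constraint 1: x6 - x2 = 0; constraint 3: x3 + x5 = 6; constraint 6: x2 + x6 = 2, and every other listed constraint is also met.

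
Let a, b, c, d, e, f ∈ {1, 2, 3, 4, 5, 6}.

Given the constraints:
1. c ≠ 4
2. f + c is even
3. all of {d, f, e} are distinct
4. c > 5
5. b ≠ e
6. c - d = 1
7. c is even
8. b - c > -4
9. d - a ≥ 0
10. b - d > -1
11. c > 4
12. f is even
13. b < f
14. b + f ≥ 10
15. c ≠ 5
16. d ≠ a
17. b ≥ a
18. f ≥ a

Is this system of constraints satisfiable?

Take a = 3, b = 5, c = 6, d = 5, e = 4, f = 6. Then constraint 6: c - d = 1; constraint 8: b - c = -1, and every other listed constraint is also met.

Satisfiable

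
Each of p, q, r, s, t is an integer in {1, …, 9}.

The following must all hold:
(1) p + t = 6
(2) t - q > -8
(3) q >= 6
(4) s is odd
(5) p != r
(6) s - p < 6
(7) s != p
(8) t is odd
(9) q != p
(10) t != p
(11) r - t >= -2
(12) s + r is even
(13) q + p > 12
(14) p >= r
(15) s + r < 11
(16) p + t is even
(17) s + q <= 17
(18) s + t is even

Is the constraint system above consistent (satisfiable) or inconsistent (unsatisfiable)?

Satisfiable

The assignment p = 5, q = 8, r = 1, s = 9, t = 1 works:
  constraint 1 holds since p + t = 6.
  constraint 2 holds since t - q = -7.
  constraint 6 holds since s - p = 4.
The rest check out directly.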